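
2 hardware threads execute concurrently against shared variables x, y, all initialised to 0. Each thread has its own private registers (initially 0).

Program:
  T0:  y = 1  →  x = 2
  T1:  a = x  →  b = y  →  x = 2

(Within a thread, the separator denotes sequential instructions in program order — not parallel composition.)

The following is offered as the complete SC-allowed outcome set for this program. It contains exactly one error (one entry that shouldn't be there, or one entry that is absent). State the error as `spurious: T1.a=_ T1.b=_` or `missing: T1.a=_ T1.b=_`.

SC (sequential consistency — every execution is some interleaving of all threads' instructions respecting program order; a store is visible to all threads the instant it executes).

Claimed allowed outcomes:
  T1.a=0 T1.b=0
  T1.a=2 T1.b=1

outcome vector order: (T1.a,T1.b)
SC (3): (0,0); (0,1); (2,1)
SC∖claimed = {(0,1)}

missing: T1.a=0 T1.b=1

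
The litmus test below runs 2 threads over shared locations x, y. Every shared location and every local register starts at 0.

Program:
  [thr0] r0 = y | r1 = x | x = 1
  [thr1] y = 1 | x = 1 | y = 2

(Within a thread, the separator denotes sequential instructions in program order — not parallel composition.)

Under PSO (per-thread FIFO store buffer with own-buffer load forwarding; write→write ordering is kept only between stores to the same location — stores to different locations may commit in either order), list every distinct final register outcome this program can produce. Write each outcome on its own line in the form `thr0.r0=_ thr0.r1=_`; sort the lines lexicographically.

thr0.r0=0 thr0.r1=0
thr0.r0=0 thr0.r1=1
thr0.r0=1 thr0.r1=0
thr0.r0=1 thr0.r1=1
thr0.r0=2 thr0.r1=0
thr0.r0=2 thr0.r1=1

outcome vector order: (thr0.r0,thr0.r1)
|PSO outcomes| = 6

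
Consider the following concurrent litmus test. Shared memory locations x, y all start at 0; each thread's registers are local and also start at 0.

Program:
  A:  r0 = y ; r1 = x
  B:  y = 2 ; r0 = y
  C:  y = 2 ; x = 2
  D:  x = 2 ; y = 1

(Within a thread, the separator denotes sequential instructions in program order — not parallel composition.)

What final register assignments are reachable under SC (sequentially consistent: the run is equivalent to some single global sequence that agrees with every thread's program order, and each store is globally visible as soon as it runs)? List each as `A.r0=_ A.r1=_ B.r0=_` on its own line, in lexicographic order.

A.r0=0 A.r1=0 B.r0=1
A.r0=0 A.r1=0 B.r0=2
A.r0=0 A.r1=2 B.r0=1
A.r0=0 A.r1=2 B.r0=2
A.r0=1 A.r1=2 B.r0=1
A.r0=1 A.r1=2 B.r0=2
A.r0=2 A.r1=0 B.r0=1
A.r0=2 A.r1=0 B.r0=2
A.r0=2 A.r1=2 B.r0=1
A.r0=2 A.r1=2 B.r0=2

outcome vector order: (A.r0,A.r1,B.r0)
|SC outcomes| = 10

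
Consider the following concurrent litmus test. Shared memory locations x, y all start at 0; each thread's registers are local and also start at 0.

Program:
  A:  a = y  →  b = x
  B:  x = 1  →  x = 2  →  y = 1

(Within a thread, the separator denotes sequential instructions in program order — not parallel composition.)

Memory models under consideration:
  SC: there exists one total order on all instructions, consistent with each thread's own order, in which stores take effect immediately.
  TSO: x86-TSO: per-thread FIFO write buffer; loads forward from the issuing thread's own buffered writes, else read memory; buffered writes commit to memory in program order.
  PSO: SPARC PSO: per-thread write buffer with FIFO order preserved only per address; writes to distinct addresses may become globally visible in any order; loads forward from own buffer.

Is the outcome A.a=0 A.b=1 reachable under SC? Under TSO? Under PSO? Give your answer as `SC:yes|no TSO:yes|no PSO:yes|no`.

outcome vector order: (A.a,A.b)
under SC → 0/0; 0/1; 0/2; 1/2
under TSO → 0/0; 0/1; 0/2; 1/2
under PSO → 0/0; 0/1; 0/2; 1/0; 1/1; 1/2
target 0/1 ∈ {SC,TSO,PSO}

SC:yes TSO:yes PSO:yes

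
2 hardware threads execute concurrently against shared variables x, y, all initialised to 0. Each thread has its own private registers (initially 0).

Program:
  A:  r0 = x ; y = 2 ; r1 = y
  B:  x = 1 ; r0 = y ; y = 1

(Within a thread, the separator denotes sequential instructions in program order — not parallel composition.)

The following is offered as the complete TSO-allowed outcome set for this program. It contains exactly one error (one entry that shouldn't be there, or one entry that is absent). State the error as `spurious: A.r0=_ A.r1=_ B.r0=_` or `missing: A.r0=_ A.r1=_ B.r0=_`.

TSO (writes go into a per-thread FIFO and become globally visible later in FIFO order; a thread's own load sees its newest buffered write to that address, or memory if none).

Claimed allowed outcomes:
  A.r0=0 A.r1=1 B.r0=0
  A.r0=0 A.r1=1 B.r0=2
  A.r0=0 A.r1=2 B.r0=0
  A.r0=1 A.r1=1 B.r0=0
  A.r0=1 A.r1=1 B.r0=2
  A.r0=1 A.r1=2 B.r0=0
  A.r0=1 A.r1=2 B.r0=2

outcome vector order: (A.r0,A.r1,B.r0)
TSO: 8 outcomes — {0/1/0; 0/1/2; 0/2/0; 0/2/2; 1/1/0; 1/1/2; 1/2/0; 1/2/2}
TSO∖claimed = {0/2/2}

missing: A.r0=0 A.r1=2 B.r0=2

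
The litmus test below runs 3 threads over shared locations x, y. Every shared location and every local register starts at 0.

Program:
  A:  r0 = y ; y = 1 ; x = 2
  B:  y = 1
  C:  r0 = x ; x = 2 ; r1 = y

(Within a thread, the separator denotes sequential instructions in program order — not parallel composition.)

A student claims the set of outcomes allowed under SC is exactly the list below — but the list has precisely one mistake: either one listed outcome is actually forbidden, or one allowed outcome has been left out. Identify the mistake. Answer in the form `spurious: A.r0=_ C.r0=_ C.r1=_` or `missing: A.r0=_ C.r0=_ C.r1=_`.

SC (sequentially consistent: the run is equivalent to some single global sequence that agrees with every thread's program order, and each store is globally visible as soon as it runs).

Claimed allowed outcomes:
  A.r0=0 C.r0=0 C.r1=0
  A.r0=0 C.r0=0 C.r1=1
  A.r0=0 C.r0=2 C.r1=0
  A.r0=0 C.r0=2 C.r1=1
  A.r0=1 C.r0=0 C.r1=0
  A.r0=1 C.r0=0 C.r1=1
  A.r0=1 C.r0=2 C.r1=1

outcome vector order: (A.r0,C.r0,C.r1)
[SC] allowed = {(0,0,0); (0,0,1); (0,2,1); (1,0,0); (1,0,1); (1,2,1)}
claimed∖SC = {(0,2,0)}

spurious: A.r0=0 C.r0=2 C.r1=0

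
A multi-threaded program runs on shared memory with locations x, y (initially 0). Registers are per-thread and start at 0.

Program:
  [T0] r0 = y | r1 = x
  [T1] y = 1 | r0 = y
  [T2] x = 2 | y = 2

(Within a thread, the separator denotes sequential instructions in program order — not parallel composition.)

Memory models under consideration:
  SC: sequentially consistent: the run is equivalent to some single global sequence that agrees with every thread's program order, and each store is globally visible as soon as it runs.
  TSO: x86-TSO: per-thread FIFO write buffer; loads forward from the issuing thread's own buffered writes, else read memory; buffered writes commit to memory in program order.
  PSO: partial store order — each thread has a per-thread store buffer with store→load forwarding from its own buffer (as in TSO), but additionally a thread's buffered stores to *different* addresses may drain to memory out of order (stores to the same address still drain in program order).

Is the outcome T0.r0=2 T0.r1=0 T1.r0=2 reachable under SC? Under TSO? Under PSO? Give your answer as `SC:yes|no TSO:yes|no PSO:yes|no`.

SC:no TSO:no PSO:yes

outcome vector order: (T0.r0,T0.r1,T1.r0)
under SC → (0,0,1) (0,0,2) (0,2,1) (0,2,2) (1,0,1) (1,0,2) (1,2,1) (1,2,2) (2,2,1) (2,2,2)
under TSO → (0,0,1) (0,0,2) (0,2,1) (0,2,2) (1,0,1) (1,0,2) (1,2,1) (1,2,2) (2,2,1) (2,2,2)
under PSO → (0,0,1) (0,0,2) (0,2,1) (0,2,2) (1,0,1) (1,0,2) (1,2,1) (1,2,2) (2,0,1) (2,0,2) (2,2,1) (2,2,2)
target (2,0,2) ∈ {PSO}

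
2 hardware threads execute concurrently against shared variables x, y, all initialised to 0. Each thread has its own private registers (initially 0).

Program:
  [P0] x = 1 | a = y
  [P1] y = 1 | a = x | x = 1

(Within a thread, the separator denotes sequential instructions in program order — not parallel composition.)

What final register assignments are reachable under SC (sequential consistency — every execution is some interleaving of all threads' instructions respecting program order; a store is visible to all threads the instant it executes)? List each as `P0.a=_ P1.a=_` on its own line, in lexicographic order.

outcome vector order: (P0.a,P1.a)
|SC outcomes| = 3

P0.a=0 P1.a=1
P0.a=1 P1.a=0
P0.a=1 P1.a=1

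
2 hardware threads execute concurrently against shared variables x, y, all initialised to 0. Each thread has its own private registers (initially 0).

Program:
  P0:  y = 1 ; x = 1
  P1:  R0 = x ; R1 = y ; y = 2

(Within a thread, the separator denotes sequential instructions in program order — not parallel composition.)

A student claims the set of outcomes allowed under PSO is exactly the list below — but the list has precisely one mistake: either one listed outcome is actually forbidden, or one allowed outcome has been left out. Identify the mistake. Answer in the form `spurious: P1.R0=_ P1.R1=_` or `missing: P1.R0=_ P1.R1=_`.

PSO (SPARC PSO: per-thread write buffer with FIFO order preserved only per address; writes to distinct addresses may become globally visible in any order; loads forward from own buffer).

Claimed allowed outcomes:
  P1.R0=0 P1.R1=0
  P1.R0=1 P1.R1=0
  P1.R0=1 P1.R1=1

outcome vector order: (P1.R0,P1.R1)
PSO: 4 outcomes — {00, 01, 10, 11}
PSO∖claimed = {01}

missing: P1.R0=0 P1.R1=1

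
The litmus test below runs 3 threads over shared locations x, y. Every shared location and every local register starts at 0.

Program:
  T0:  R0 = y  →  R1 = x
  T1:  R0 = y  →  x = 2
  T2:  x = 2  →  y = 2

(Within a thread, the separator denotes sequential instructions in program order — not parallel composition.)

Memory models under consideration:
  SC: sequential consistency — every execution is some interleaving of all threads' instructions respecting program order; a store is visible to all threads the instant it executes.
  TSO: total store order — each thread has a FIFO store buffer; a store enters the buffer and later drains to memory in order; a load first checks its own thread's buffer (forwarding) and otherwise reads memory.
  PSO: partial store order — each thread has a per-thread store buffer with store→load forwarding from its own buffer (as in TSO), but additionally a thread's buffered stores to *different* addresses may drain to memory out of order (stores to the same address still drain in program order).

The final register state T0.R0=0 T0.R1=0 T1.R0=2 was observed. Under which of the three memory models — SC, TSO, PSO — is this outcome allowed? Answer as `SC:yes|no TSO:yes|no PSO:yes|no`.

outcome vector order: (T0.R0,T0.R1,T1.R0)
[SC] allowed = {<0 0 0> <0 0 2> <0 2 0> <0 2 2> <2 2 0> <2 2 2>}
[TSO] allowed = {<0 0 0> <0 0 2> <0 2 0> <0 2 2> <2 2 0> <2 2 2>}
[PSO] allowed = {<0 0 0> <0 0 2> <0 2 0> <0 2 2> <2 0 0> <2 0 2> <2 2 0> <2 2 2>}
target <0 0 2> ∈ {SC,TSO,PSO}

SC:yes TSO:yes PSO:yes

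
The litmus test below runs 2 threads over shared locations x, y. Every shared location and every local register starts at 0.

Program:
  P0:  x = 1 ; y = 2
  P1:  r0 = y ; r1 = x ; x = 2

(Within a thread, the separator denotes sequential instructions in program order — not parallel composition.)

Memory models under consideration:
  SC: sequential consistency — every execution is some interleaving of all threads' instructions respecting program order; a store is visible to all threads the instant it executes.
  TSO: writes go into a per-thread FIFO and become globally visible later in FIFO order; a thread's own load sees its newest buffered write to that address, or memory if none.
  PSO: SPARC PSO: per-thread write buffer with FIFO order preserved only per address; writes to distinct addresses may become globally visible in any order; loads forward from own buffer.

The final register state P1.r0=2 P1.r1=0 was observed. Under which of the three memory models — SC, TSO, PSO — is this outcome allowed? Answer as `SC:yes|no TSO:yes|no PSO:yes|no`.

SC:no TSO:no PSO:yes

outcome vector order: (P1.r0,P1.r1)
[SC] allowed = {<0 0>, <0 1>, <2 1>}
[TSO] allowed = {<0 0>, <0 1>, <2 1>}
[PSO] allowed = {<0 0>, <0 1>, <2 0>, <2 1>}
target <2 0> ∈ {PSO}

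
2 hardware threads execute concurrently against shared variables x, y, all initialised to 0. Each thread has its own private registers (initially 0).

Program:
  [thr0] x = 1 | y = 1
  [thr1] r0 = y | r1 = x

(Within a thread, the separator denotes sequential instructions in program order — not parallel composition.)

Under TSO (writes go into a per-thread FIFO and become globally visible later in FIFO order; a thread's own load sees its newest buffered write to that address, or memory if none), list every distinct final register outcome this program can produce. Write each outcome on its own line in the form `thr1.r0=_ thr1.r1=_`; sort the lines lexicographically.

outcome vector order: (thr1.r0,thr1.r1)
|TSO outcomes| = 3

thr1.r0=0 thr1.r1=0
thr1.r0=0 thr1.r1=1
thr1.r0=1 thr1.r1=1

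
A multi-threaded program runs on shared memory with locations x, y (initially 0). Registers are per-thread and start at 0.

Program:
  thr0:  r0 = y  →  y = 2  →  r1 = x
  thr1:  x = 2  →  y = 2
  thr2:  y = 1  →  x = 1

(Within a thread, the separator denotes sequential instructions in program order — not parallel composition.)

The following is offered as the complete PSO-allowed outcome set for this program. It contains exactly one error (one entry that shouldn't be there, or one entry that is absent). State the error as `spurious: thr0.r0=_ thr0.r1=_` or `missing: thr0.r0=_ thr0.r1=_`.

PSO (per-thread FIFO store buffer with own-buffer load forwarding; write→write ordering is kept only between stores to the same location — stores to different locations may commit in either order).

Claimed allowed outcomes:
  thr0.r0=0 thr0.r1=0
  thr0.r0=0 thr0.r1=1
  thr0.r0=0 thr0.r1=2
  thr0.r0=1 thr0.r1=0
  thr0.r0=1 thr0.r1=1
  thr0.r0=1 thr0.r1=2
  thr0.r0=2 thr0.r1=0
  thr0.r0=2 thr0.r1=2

missing: thr0.r0=2 thr0.r1=1

outcome vector order: (thr0.r0,thr0.r1)
PSO (9): 00; 01; 02; 10; 11; 12; 20; 21; 22
PSO∖claimed = {21}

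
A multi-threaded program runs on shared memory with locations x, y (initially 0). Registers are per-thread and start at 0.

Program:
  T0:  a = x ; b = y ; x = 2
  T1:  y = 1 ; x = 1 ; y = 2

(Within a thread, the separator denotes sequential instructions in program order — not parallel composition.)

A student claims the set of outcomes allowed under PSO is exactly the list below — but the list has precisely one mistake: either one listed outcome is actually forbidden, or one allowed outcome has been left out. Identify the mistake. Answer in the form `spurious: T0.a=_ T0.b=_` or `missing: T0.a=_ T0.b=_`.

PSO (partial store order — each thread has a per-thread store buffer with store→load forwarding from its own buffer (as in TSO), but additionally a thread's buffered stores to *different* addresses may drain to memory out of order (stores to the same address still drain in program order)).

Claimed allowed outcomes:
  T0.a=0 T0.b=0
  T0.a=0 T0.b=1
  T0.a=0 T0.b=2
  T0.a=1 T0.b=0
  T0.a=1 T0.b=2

missing: T0.a=1 T0.b=1

outcome vector order: (T0.a,T0.b)
PSO (6): <0 0> <0 1> <0 2> <1 0> <1 1> <1 2>
PSO∖claimed = {<1 1>}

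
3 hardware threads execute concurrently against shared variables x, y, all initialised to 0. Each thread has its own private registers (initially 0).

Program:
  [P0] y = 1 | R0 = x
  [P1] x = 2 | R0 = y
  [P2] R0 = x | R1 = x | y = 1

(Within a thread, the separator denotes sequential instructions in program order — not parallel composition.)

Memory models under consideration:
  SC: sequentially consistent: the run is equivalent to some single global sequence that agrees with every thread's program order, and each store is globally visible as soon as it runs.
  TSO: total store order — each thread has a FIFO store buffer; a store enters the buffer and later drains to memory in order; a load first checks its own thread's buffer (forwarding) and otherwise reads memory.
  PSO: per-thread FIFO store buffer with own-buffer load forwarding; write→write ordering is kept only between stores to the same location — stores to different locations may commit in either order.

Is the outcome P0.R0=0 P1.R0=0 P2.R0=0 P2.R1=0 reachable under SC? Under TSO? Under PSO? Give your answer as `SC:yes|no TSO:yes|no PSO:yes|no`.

SC:no TSO:yes PSO:yes

outcome vector order: (P0.R0,P1.R0,P2.R0,P2.R1)
under SC → <0 1 0 0> <0 1 0 2> <0 1 2 2> <2 0 0 0> <2 0 0 2> <2 0 2 2> <2 1 0 0> <2 1 0 2> <2 1 2 2>
under TSO → <0 0 0 0> <0 0 0 2> <0 0 2 2> <0 1 0 0> <0 1 0 2> <0 1 2 2> <2 0 0 0> <2 0 0 2> <2 0 2 2> <2 1 0 0> <2 1 0 2> <2 1 2 2>
under PSO → <0 0 0 0> <0 0 0 2> <0 0 2 2> <0 1 0 0> <0 1 0 2> <0 1 2 2> <2 0 0 0> <2 0 0 2> <2 0 2 2> <2 1 0 0> <2 1 0 2> <2 1 2 2>
target <0 0 0 0> ∈ {TSO,PSO}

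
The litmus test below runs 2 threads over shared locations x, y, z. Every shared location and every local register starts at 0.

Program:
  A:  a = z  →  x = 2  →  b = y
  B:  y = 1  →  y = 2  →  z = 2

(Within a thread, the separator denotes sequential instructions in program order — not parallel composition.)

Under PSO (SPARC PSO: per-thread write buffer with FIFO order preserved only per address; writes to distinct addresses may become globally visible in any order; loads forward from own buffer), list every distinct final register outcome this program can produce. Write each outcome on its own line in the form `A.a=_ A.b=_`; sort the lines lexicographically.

A.a=0 A.b=0
A.a=0 A.b=1
A.a=0 A.b=2
A.a=2 A.b=0
A.a=2 A.b=1
A.a=2 A.b=2

outcome vector order: (A.a,A.b)
|PSO outcomes| = 6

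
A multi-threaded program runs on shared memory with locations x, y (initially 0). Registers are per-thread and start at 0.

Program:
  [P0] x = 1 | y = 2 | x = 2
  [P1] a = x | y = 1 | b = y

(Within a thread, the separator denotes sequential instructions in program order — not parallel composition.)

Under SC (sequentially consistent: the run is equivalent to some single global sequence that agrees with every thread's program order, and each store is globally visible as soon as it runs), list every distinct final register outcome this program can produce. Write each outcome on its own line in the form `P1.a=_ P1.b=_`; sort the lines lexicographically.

P1.a=0 P1.b=1
P1.a=0 P1.b=2
P1.a=1 P1.b=1
P1.a=1 P1.b=2
P1.a=2 P1.b=1

outcome vector order: (P1.a,P1.b)
|SC outcomes| = 5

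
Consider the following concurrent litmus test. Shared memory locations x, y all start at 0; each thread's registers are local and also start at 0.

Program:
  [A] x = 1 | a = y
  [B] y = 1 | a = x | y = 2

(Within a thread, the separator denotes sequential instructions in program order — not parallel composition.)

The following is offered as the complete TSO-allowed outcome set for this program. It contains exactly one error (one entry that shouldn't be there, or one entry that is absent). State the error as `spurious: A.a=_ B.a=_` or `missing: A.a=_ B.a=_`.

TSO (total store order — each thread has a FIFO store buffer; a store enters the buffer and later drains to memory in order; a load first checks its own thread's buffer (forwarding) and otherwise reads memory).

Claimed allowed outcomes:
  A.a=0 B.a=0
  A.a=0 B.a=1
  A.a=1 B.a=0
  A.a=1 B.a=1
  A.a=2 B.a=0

outcome vector order: (A.a,B.a)
[TSO] allowed = {00; 01; 10; 11; 20; 21}
TSO∖claimed = {21}

missing: A.a=2 B.a=1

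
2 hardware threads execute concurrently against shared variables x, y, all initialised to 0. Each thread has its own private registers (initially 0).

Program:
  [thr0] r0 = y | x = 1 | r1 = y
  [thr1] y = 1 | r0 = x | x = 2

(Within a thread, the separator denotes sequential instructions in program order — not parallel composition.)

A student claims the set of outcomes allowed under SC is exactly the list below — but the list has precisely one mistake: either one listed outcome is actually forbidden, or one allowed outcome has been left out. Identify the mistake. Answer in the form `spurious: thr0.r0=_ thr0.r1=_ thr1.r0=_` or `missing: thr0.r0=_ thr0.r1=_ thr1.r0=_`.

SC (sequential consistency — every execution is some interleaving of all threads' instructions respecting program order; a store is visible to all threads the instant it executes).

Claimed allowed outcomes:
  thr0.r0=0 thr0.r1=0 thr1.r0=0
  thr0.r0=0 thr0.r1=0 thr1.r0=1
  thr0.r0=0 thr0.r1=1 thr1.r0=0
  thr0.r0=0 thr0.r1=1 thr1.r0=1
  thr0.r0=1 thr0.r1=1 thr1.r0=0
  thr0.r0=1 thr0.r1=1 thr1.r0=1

outcome vector order: (thr0.r0,thr0.r1,thr1.r0)
SC: 5 outcomes — {(0,0,1); (0,1,0); (0,1,1); (1,1,0); (1,1,1)}
claimed∖SC = {(0,0,0)}

spurious: thr0.r0=0 thr0.r1=0 thr1.r0=0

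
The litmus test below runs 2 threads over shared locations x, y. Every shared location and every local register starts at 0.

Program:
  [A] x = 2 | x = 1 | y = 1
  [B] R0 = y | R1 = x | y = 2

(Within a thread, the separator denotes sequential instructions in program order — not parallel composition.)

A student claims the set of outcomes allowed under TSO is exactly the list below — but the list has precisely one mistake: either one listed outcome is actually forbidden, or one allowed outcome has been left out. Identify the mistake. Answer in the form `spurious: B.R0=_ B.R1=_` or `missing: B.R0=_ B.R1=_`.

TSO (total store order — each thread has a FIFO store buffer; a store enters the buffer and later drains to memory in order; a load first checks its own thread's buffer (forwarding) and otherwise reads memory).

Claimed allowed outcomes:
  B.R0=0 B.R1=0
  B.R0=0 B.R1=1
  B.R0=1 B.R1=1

outcome vector order: (B.R0,B.R1)
under TSO → (0,0) (0,1) (0,2) (1,1)
TSO∖claimed = {(0,2)}

missing: B.R0=0 B.R1=2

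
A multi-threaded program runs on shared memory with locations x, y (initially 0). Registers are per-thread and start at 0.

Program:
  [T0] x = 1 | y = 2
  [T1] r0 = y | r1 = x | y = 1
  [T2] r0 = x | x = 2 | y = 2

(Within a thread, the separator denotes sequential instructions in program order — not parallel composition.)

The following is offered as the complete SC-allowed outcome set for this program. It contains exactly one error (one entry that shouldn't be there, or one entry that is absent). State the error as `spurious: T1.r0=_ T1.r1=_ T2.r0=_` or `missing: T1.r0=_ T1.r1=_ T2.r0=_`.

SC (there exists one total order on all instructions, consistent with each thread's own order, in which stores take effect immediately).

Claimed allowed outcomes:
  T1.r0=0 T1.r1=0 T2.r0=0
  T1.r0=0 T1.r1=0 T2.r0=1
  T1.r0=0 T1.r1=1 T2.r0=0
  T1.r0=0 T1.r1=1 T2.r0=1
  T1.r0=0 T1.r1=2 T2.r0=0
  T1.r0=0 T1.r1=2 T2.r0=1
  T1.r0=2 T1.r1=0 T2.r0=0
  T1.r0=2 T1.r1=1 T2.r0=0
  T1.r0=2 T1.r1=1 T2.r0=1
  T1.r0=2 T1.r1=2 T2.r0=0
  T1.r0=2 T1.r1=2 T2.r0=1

outcome vector order: (T1.r0,T1.r1,T2.r0)
SC (10): (0,0,0), (0,0,1), (0,1,0), (0,1,1), (0,2,0), (0,2,1), (2,1,0), (2,1,1), (2,2,0), (2,2,1)
claimed∖SC = {(2,0,0)}

spurious: T1.r0=2 T1.r1=0 T2.r0=0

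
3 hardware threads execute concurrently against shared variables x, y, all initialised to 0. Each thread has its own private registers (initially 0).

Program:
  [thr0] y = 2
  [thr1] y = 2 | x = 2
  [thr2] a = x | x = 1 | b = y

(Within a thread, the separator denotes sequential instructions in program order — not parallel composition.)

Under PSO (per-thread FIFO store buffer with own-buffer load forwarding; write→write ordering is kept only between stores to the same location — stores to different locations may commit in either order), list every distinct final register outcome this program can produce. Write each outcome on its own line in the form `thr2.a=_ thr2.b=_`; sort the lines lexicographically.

outcome vector order: (thr2.a,thr2.b)
|PSO outcomes| = 4

thr2.a=0 thr2.b=0
thr2.a=0 thr2.b=2
thr2.a=2 thr2.b=0
thr2.a=2 thr2.b=2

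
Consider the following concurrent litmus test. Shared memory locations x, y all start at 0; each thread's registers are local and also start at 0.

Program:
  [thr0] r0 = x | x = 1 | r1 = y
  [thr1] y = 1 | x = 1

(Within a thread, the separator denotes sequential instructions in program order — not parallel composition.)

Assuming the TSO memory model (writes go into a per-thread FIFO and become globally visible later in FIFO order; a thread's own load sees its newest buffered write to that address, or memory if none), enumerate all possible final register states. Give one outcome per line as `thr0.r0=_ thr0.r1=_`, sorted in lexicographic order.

thr0.r0=0 thr0.r1=0
thr0.r0=0 thr0.r1=1
thr0.r0=1 thr0.r1=1

outcome vector order: (thr0.r0,thr0.r1)
|TSO outcomes| = 3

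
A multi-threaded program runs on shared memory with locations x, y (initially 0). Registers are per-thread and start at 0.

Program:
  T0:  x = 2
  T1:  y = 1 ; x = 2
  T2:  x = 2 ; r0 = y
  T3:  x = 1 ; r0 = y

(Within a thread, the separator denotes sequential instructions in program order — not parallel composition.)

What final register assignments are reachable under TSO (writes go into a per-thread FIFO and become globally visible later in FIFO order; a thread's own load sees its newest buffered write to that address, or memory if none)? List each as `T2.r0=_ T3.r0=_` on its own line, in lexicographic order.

T2.r0=0 T3.r0=0
T2.r0=0 T3.r0=1
T2.r0=1 T3.r0=0
T2.r0=1 T3.r0=1

outcome vector order: (T2.r0,T3.r0)
|TSO outcomes| = 4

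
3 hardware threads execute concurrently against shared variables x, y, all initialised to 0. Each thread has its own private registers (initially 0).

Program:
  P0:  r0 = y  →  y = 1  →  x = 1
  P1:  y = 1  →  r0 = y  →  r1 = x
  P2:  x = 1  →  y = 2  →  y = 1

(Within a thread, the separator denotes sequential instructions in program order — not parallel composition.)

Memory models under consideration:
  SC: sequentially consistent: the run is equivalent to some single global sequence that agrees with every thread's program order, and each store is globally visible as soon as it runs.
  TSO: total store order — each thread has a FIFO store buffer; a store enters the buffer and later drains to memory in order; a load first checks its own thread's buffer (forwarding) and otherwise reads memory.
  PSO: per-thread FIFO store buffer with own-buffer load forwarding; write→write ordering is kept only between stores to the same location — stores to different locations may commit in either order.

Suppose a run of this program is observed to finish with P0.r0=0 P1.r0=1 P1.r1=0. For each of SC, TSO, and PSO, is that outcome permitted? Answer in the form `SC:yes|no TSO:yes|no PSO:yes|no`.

SC:yes TSO:yes PSO:yes

outcome vector order: (P0.r0,P1.r0,P1.r1)
SC: 9 outcomes — {0/1/0, 0/1/1, 0/2/1, 1/1/0, 1/1/1, 1/2/1, 2/1/0, 2/1/1, 2/2/1}
TSO: 9 outcomes — {0/1/0, 0/1/1, 0/2/1, 1/1/0, 1/1/1, 1/2/1, 2/1/0, 2/1/1, 2/2/1}
PSO: 12 outcomes — {0/1/0, 0/1/1, 0/2/0, 0/2/1, 1/1/0, 1/1/1, 1/2/0, 1/2/1, 2/1/0, 2/1/1, 2/2/0, 2/2/1}
target 0/1/0 ∈ {SC,TSO,PSO}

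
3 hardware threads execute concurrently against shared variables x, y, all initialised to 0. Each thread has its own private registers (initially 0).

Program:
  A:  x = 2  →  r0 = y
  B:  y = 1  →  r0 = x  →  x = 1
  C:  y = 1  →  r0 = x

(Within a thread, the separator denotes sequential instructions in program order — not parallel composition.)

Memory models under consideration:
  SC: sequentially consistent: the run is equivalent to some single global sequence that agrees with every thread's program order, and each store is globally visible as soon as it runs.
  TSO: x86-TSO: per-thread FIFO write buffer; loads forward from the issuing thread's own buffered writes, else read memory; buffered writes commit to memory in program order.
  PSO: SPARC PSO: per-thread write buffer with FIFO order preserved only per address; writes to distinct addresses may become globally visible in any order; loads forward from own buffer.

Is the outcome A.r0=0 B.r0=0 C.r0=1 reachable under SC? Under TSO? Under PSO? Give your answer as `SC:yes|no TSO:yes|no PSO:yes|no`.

SC:no TSO:yes PSO:yes

outcome vector order: (A.r0,B.r0,C.r0)
under SC → <0 2 1>, <0 2 2>, <1 0 0>, <1 0 1>, <1 0 2>, <1 2 0>, <1 2 1>, <1 2 2>
under TSO → <0 0 0>, <0 0 1>, <0 0 2>, <0 2 0>, <0 2 1>, <0 2 2>, <1 0 0>, <1 0 1>, <1 0 2>, <1 2 0>, <1 2 1>, <1 2 2>
under PSO → <0 0 0>, <0 0 1>, <0 0 2>, <0 2 0>, <0 2 1>, <0 2 2>, <1 0 0>, <1 0 1>, <1 0 2>, <1 2 0>, <1 2 1>, <1 2 2>
target <0 0 1> ∈ {TSO,PSO}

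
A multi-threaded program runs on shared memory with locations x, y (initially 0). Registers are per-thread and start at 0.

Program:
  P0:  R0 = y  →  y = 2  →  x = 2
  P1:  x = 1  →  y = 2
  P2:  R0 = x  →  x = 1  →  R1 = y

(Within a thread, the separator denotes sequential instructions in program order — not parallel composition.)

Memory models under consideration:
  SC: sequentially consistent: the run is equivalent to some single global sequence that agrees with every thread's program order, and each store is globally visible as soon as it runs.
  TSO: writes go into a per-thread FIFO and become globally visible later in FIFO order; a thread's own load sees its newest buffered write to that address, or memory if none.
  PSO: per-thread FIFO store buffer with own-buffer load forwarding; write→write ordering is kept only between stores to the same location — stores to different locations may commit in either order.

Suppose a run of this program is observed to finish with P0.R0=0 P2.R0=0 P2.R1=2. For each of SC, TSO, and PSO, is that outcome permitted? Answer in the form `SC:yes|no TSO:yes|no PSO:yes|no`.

outcome vector order: (P0.R0,P2.R0,P2.R1)
under SC → (0,0,0); (0,0,2); (0,1,0); (0,1,2); (0,2,2); (2,0,0); (2,0,2); (2,1,0); (2,1,2); (2,2,2)
under TSO → (0,0,0); (0,0,2); (0,1,0); (0,1,2); (0,2,2); (2,0,0); (2,0,2); (2,1,0); (2,1,2); (2,2,2)
under PSO → (0,0,0); (0,0,2); (0,1,0); (0,1,2); (0,2,0); (0,2,2); (2,0,0); (2,0,2); (2,1,0); (2,1,2); (2,2,2)
target (0,0,2) ∈ {SC,TSO,PSO}

SC:yes TSO:yes PSO:yes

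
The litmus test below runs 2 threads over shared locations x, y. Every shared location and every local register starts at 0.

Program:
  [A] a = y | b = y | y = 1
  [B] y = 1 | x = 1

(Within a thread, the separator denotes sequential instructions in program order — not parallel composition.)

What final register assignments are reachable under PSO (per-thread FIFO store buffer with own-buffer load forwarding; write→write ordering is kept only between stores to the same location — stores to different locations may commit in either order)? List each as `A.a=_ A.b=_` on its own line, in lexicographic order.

A.a=0 A.b=0
A.a=0 A.b=1
A.a=1 A.b=1

outcome vector order: (A.a,A.b)
|PSO outcomes| = 3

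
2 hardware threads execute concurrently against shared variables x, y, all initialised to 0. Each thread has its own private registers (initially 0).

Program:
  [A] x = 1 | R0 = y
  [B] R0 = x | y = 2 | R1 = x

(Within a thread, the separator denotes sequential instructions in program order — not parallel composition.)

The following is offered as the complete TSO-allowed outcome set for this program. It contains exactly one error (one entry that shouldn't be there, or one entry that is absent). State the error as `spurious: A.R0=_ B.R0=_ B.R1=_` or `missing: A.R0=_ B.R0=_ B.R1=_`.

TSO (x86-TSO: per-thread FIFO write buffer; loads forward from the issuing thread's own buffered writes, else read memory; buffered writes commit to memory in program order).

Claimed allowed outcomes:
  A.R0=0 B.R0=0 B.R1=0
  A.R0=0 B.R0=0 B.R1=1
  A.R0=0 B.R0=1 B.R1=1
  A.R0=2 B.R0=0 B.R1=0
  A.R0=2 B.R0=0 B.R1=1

outcome vector order: (A.R0,B.R0,B.R1)
[TSO] allowed = {0/0/0, 0/0/1, 0/1/1, 2/0/0, 2/0/1, 2/1/1}
TSO∖claimed = {2/1/1}

missing: A.R0=2 B.R0=1 B.R1=1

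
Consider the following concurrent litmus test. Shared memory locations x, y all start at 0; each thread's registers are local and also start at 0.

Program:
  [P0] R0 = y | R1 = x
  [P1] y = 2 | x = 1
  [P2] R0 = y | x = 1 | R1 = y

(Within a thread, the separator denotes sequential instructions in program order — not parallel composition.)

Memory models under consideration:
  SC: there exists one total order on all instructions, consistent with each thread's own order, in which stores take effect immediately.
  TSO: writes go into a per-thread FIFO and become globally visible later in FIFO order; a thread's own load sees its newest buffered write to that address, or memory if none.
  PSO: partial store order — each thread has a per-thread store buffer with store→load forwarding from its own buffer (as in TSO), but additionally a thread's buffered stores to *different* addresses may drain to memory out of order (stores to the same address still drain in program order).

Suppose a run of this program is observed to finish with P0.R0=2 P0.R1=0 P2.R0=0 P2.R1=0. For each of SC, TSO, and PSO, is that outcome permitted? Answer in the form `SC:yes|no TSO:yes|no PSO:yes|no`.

outcome vector order: (P0.R0,P0.R1,P2.R0,P2.R1)
SC: 11 outcomes — {0/0/0/0; 0/0/0/2; 0/0/2/2; 0/1/0/0; 0/1/0/2; 0/1/2/2; 2/0/0/2; 2/0/2/2; 2/1/0/0; 2/1/0/2; 2/1/2/2}
TSO: 12 outcomes — {0/0/0/0; 0/0/0/2; 0/0/2/2; 0/1/0/0; 0/1/0/2; 0/1/2/2; 2/0/0/0; 2/0/0/2; 2/0/2/2; 2/1/0/0; 2/1/0/2; 2/1/2/2}
PSO: 12 outcomes — {0/0/0/0; 0/0/0/2; 0/0/2/2; 0/1/0/0; 0/1/0/2; 0/1/2/2; 2/0/0/0; 2/0/0/2; 2/0/2/2; 2/1/0/0; 2/1/0/2; 2/1/2/2}
target 2/0/0/0 ∈ {TSO,PSO}

SC:no TSO:yes PSO:yes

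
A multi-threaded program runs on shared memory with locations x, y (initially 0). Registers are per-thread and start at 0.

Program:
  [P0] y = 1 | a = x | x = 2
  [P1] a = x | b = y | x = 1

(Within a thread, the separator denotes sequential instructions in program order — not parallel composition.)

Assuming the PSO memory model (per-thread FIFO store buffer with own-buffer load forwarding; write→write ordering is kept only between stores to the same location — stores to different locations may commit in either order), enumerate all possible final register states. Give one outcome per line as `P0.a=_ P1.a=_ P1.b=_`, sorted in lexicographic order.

P0.a=0 P1.a=0 P1.b=0
P0.a=0 P1.a=0 P1.b=1
P0.a=0 P1.a=2 P1.b=0
P0.a=0 P1.a=2 P1.b=1
P0.a=1 P1.a=0 P1.b=0
P0.a=1 P1.a=0 P1.b=1

outcome vector order: (P0.a,P1.a,P1.b)
|PSO outcomes| = 6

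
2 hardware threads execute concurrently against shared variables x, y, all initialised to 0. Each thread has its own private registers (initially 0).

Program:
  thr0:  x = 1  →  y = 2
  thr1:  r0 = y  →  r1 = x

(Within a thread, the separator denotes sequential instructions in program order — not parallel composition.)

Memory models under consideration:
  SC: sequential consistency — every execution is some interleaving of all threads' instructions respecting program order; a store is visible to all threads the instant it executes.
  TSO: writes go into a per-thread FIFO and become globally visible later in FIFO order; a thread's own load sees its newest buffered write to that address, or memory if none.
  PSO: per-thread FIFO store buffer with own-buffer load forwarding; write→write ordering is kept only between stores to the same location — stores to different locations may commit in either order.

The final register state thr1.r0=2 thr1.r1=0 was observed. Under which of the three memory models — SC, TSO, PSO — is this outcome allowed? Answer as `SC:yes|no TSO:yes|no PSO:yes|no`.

SC:no TSO:no PSO:yes

outcome vector order: (thr1.r0,thr1.r1)
[SC] allowed = {<0 0>; <0 1>; <2 1>}
[TSO] allowed = {<0 0>; <0 1>; <2 1>}
[PSO] allowed = {<0 0>; <0 1>; <2 0>; <2 1>}
target <2 0> ∈ {PSO}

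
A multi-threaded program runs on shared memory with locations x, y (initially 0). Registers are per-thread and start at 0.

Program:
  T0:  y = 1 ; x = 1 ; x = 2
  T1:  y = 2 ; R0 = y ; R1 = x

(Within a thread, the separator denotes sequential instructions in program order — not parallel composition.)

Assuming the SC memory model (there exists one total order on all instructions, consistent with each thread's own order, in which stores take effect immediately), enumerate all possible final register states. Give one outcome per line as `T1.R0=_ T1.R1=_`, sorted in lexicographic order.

T1.R0=1 T1.R1=0
T1.R0=1 T1.R1=1
T1.R0=1 T1.R1=2
T1.R0=2 T1.R1=0
T1.R0=2 T1.R1=1
T1.R0=2 T1.R1=2

outcome vector order: (T1.R0,T1.R1)
|SC outcomes| = 6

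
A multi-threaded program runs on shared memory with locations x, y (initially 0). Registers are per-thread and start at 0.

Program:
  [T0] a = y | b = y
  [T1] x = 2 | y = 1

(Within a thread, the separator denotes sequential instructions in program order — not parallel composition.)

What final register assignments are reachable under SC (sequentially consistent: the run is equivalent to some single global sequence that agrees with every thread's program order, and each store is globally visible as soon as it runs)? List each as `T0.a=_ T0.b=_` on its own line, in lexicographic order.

T0.a=0 T0.b=0
T0.a=0 T0.b=1
T0.a=1 T0.b=1

outcome vector order: (T0.a,T0.b)
|SC outcomes| = 3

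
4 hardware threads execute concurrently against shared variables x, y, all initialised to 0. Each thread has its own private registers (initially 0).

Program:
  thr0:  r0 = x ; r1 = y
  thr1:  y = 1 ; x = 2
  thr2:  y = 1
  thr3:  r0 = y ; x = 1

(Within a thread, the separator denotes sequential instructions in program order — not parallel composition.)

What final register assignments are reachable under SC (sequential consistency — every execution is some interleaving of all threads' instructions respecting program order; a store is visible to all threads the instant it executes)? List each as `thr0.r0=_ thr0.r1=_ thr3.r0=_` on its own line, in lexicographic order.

thr0.r0=0 thr0.r1=0 thr3.r0=0
thr0.r0=0 thr0.r1=0 thr3.r0=1
thr0.r0=0 thr0.r1=1 thr3.r0=0
thr0.r0=0 thr0.r1=1 thr3.r0=1
thr0.r0=1 thr0.r1=0 thr3.r0=0
thr0.r0=1 thr0.r1=1 thr3.r0=0
thr0.r0=1 thr0.r1=1 thr3.r0=1
thr0.r0=2 thr0.r1=1 thr3.r0=0
thr0.r0=2 thr0.r1=1 thr3.r0=1

outcome vector order: (thr0.r0,thr0.r1,thr3.r0)
|SC outcomes| = 9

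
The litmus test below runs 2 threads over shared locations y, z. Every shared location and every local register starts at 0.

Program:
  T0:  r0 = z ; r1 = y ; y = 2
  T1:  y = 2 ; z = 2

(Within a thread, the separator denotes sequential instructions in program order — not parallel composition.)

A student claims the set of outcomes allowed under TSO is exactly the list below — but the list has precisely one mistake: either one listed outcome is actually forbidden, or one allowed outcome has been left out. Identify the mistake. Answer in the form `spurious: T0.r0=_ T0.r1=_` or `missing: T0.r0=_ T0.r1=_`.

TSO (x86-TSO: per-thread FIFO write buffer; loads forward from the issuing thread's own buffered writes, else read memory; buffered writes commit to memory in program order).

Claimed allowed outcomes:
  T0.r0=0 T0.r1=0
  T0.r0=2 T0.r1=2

outcome vector order: (T0.r0,T0.r1)
under TSO → 00 02 22
TSO∖claimed = {02}

missing: T0.r0=0 T0.r1=2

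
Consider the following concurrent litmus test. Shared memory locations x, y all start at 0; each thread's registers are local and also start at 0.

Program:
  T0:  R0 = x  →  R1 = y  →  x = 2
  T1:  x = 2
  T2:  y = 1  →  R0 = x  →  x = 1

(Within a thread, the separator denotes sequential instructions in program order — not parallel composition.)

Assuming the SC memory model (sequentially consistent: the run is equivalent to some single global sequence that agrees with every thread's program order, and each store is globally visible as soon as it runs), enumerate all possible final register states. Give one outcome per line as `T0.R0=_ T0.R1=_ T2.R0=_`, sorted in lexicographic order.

T0.R0=0 T0.R1=0 T2.R0=0
T0.R0=0 T0.R1=0 T2.R0=2
T0.R0=0 T0.R1=1 T2.R0=0
T0.R0=0 T0.R1=1 T2.R0=2
T0.R0=1 T0.R1=1 T2.R0=0
T0.R0=1 T0.R1=1 T2.R0=2
T0.R0=2 T0.R1=0 T2.R0=2
T0.R0=2 T0.R1=1 T2.R0=0
T0.R0=2 T0.R1=1 T2.R0=2

outcome vector order: (T0.R0,T0.R1,T2.R0)
|SC outcomes| = 9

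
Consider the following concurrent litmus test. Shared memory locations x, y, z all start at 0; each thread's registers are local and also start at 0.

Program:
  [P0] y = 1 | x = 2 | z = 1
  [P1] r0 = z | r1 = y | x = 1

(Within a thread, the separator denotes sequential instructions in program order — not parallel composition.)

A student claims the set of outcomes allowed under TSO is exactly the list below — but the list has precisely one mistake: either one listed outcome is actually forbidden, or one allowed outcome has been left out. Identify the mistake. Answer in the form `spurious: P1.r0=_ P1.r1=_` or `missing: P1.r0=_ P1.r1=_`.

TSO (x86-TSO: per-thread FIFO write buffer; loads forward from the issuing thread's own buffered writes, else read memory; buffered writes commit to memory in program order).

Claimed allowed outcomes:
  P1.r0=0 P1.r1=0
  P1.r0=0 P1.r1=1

outcome vector order: (P1.r0,P1.r1)
[TSO] allowed = {0/0 0/1 1/1}
TSO∖claimed = {1/1}

missing: P1.r0=1 P1.r1=1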